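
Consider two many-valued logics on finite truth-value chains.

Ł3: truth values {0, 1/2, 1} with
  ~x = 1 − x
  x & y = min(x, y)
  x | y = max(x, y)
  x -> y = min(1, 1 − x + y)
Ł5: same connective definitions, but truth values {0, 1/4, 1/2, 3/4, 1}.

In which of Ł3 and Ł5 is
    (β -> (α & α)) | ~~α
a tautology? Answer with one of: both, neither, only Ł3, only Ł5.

neither

In Ł3: at α = 0, β = 1/2 the value is 1/2 — not a tautology.
In Ł5: at α = 0, β = 1/4 the value is 3/4 — not a tautology.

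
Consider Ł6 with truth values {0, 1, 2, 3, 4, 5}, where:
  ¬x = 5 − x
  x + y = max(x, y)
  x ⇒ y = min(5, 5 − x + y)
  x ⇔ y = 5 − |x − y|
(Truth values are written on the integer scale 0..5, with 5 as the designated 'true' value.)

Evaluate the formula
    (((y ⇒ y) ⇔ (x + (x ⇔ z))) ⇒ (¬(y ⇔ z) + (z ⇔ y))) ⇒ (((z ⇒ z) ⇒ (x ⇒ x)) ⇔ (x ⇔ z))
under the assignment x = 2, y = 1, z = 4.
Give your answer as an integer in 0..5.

y ⇒ y = 1 ⇒ 1 = 5
x ⇔ z = 2 ⇔ 4 = 3
x + (x ⇔ z) = 2 + 3 = 3
(y ⇒ y) ⇔ (x + (x ⇔ z)) = 5 ⇔ 3 = 3
y ⇔ z = 1 ⇔ 4 = 2
¬(y ⇔ z) = ¬2 = 3
z ⇔ y = 4 ⇔ 1 = 2
¬(y ⇔ z) + (z ⇔ y) = 3 + 2 = 3
((y ⇒ y) ⇔ (x + (x ⇔ z))) ⇒ (¬(y ⇔ z) + (z ⇔ y)) = 3 ⇒ 3 = 5
z ⇒ z = 4 ⇒ 4 = 5
x ⇒ x = 2 ⇒ 2 = 5
(z ⇒ z) ⇒ (x ⇒ x) = 5 ⇒ 5 = 5
x ⇔ z = 2 ⇔ 4 = 3
((z ⇒ z) ⇒ (x ⇒ x)) ⇔ (x ⇔ z) = 5 ⇔ 3 = 3
(((y ⇒ y) ⇔ (x + (x ⇔ z))) ⇒ (¬(y ⇔ z) + (z ⇔ y))) ⇒ (((z ⇒ z) ⇒ (x ⇒ x)) ⇔ (x ⇔ z)) = 5 ⇒ 3 = 3

3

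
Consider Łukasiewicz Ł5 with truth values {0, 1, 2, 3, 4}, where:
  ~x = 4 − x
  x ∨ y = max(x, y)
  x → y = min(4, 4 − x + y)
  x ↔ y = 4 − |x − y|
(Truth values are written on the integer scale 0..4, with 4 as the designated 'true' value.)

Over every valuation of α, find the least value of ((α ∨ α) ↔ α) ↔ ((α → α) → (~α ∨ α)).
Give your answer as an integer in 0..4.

Take α = 2:
α ∨ α = 2 ∨ 2 = 2
(α ∨ α) ↔ α = 2 ↔ 2 = 4
α → α = 2 → 2 = 4
~α = ~2 = 2
~α ∨ α = 2 ∨ 2 = 2
(α → α) → (~α ∨ α) = 4 → 2 = 2
((α ∨ α) ↔ α) ↔ ((α → α) → (~α ∨ α)) = 4 ↔ 2 = 2
No assignment yields a value below 2, so this is the minimum.

2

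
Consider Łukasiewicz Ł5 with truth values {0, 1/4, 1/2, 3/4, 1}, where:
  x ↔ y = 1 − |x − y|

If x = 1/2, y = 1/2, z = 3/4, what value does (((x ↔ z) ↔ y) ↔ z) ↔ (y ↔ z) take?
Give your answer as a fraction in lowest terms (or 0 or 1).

3/4

x ↔ z = 1/2 ↔ 3/4 = 3/4
(x ↔ z) ↔ y = 3/4 ↔ 1/2 = 3/4
((x ↔ z) ↔ y) ↔ z = 3/4 ↔ 3/4 = 1
y ↔ z = 1/2 ↔ 3/4 = 3/4
(((x ↔ z) ↔ y) ↔ z) ↔ (y ↔ z) = 1 ↔ 3/4 = 3/4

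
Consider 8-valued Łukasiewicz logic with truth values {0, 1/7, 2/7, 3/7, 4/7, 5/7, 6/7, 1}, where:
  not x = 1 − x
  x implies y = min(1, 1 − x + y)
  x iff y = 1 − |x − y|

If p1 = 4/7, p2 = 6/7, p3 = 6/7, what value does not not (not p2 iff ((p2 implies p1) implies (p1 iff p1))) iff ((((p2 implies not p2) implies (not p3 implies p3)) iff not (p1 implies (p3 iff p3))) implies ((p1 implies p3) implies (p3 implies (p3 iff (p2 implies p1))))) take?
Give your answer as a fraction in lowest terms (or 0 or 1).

not p2 = not 6/7 = 1/7
p2 implies p1 = 6/7 implies 4/7 = 5/7
p1 iff p1 = 4/7 iff 4/7 = 1
(p2 implies p1) implies (p1 iff p1) = 5/7 implies 1 = 1
not p2 iff ((p2 implies p1) implies (p1 iff p1)) = 1/7 iff 1 = 1/7
not (not p2 iff ((p2 implies p1) implies (p1 iff p1))) = not 1/7 = 6/7
not not (not p2 iff ((p2 implies p1) implies (p1 iff p1))) = not 6/7 = 1/7
not p2 = not 6/7 = 1/7
p2 implies not p2 = 6/7 implies 1/7 = 2/7
not p3 = not 6/7 = 1/7
not p3 implies p3 = 1/7 implies 6/7 = 1
(p2 implies not p2) implies (not p3 implies p3) = 2/7 implies 1 = 1
p3 iff p3 = 6/7 iff 6/7 = 1
p1 implies (p3 iff p3) = 4/7 implies 1 = 1
not (p1 implies (p3 iff p3)) = not 1 = 0
((p2 implies not p2) implies (not p3 implies p3)) iff not (p1 implies (p3 iff p3)) = 1 iff 0 = 0
p1 implies p3 = 4/7 implies 6/7 = 1
p2 implies p1 = 6/7 implies 4/7 = 5/7
p3 iff (p2 implies p1) = 6/7 iff 5/7 = 6/7
p3 implies (p3 iff (p2 implies p1)) = 6/7 implies 6/7 = 1
(p1 implies p3) implies (p3 implies (p3 iff (p2 implies p1))) = 1 implies 1 = 1
(((p2 implies not p2) implies (not p3 implies p3)) iff not (p1 implies (p3 iff p3))) implies ((p1 implies p3) implies (p3 implies (p3 iff (p2 implies p1)))) = 0 implies 1 = 1
not not (not p2 iff ((p2 implies p1) implies (p1 iff p1))) iff ((((p2 implies not p2) implies (not p3 implies p3)) iff not (p1 implies (p3 iff p3))) implies ((p1 implies p3) implies (p3 implies (p3 iff (p2 implies p1))))) = 1/7 iff 1 = 1/7

1/7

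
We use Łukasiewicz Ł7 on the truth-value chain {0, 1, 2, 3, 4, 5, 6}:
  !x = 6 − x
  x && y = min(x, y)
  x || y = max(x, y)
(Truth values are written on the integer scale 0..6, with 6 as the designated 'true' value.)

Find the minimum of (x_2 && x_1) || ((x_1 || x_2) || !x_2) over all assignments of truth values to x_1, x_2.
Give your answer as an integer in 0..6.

3

Take x_1 = 0, x_2 = 3:
x_2 && x_1 = 3 && 0 = 0
x_1 || x_2 = 0 || 3 = 3
!x_2 = !3 = 3
(x_1 || x_2) || !x_2 = 3 || 3 = 3
(x_2 && x_1) || ((x_1 || x_2) || !x_2) = 0 || 3 = 3
No assignment yields a value below 3, so this is the minimum.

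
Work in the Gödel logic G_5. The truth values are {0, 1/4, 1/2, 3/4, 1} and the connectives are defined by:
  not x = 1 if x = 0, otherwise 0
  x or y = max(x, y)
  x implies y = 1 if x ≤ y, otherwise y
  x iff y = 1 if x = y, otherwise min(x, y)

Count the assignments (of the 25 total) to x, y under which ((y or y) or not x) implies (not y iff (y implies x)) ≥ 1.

value 1: 9 assignments (counts)
value 0: 16 assignments
So 9 of the 25 assignments meet the threshold.

9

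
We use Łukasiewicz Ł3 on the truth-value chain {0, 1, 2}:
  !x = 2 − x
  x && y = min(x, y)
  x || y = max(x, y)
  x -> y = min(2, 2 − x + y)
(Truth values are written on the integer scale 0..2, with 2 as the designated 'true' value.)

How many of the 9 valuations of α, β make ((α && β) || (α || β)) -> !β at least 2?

α = 0, β = 0 ↦ 2  ≥
α = 0, β = 1 ↦ 2  ≥
α = 0, β = 2 ↦ 0  <
α = 1, β = 0 ↦ 2  ≥
α = 1, β = 1 ↦ 2  ≥
α = 1, β = 2 ↦ 0  <
α = 2, β = 0 ↦ 2  ≥
α = 2, β = 1 ↦ 1  <
α = 2, β = 2 ↦ 0  <
So 5 of the 9 assignments meet the threshold.

5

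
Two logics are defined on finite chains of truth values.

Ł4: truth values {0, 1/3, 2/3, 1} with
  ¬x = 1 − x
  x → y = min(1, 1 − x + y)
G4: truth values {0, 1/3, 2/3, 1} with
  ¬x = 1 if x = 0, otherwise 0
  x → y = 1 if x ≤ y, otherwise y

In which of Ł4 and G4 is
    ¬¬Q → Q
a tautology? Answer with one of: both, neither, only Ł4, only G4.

In Ł4: every assignment gives 1 — tautology.
In G4: at Q = 1/3 the value is 1/3 — not a tautology.

only Ł4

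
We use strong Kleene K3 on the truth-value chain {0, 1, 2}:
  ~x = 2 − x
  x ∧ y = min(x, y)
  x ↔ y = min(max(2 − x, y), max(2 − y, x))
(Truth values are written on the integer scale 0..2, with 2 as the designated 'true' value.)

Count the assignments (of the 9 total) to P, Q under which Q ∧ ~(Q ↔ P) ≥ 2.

P = 0, Q = 0 ↦ 0  <
P = 0, Q = 1 ↦ 1  <
P = 0, Q = 2 ↦ 2  ≥
P = 1, Q = 0 ↦ 0  <
P = 1, Q = 1 ↦ 1  <
P = 1, Q = 2 ↦ 1  <
P = 2, Q = 0 ↦ 0  <
P = 2, Q = 1 ↦ 1  <
P = 2, Q = 2 ↦ 0  <
So 1 of the 9 assignments meets the threshold.

1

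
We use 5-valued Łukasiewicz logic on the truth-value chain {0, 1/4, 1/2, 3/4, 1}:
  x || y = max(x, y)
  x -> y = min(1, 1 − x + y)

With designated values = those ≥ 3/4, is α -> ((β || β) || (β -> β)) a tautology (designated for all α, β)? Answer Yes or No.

At α = 3/4, β = 1, for instance:
β || β = 1 || 1 = 1
β -> β = 1 -> 1 = 1
(β || β) || (β -> β) = 1 || 1 = 1
α -> ((β || β) || (β -> β)) = 3/4 -> 1 = 1
and checking the remaining 24 assignments likewise gives ≥ 3/4 in every case.

Yes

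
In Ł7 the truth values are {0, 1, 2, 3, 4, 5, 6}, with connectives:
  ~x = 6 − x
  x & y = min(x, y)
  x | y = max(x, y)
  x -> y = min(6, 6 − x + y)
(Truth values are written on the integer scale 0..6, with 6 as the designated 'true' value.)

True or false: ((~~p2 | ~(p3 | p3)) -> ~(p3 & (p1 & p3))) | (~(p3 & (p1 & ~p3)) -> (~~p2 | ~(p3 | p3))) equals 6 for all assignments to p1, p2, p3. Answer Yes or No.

Counterexample: take p1 = 2, p2 = 5, p3 = 6.
~p2 = ~5 = 1
~~p2 = ~1 = 5
p3 | p3 = 6 | 6 = 6
~(p3 | p3) = ~6 = 0
~~p2 | ~(p3 | p3) = 5 | 0 = 5
p1 & p3 = 2 & 6 = 2
p3 & (p1 & p3) = 6 & 2 = 2
~(p3 & (p1 & p3)) = ~2 = 4
(~~p2 | ~(p3 | p3)) -> ~(p3 & (p1 & p3)) = 5 -> 4 = 5
~p3 = ~6 = 0
p1 & ~p3 = 2 & 0 = 0
p3 & (p1 & ~p3) = 6 & 0 = 0
~(p3 & (p1 & ~p3)) = ~0 = 6
~p2 = ~5 = 1
~~p2 = ~1 = 5
p3 | p3 = 6 | 6 = 6
~(p3 | p3) = ~6 = 0
~~p2 | ~(p3 | p3) = 5 | 0 = 5
~(p3 & (p1 & ~p3)) -> (~~p2 | ~(p3 | p3)) = 6 -> 5 = 5
((~~p2 | ~(p3 | p3)) -> ~(p3 & (p1 & p3))) | (~(p3 & (p1 & ~p3)) -> (~~p2 | ~(p3 | p3))) = 5 | 5 = 5
This gives 5 ≠ 6.

No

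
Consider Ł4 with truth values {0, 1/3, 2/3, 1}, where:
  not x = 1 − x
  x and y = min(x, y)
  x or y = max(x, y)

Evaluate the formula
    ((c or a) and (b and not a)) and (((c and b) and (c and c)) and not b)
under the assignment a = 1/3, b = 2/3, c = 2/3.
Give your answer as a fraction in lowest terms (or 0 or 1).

1/3

c or a = 2/3 or 1/3 = 2/3
not a = not 1/3 = 2/3
b and not a = 2/3 and 2/3 = 2/3
(c or a) and (b and not a) = 2/3 and 2/3 = 2/3
c and b = 2/3 and 2/3 = 2/3
c and c = 2/3 and 2/3 = 2/3
(c and b) and (c and c) = 2/3 and 2/3 = 2/3
not b = not 2/3 = 1/3
((c and b) and (c and c)) and not b = 2/3 and 1/3 = 1/3
((c or a) and (b and not a)) and (((c and b) and (c and c)) and not b) = 2/3 and 1/3 = 1/3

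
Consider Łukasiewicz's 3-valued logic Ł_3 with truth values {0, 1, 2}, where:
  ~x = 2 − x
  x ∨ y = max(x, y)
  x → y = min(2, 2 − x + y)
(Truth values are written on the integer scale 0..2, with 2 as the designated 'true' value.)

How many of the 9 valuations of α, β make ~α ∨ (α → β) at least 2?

α = 0, β = 0 ↦ 2  ≥
α = 0, β = 1 ↦ 2  ≥
α = 0, β = 2 ↦ 2  ≥
α = 1, β = 0 ↦ 1  <
α = 1, β = 1 ↦ 2  ≥
α = 1, β = 2 ↦ 2  ≥
α = 2, β = 0 ↦ 0  <
α = 2, β = 1 ↦ 1  <
α = 2, β = 2 ↦ 2  ≥
So 6 of the 9 assignments meet the threshold.

6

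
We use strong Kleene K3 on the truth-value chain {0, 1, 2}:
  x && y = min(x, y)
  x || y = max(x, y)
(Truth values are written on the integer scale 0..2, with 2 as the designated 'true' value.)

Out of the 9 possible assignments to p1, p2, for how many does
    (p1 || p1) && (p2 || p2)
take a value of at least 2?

1

p1 = 0, p2 = 0 ↦ 0  <
p1 = 0, p2 = 1 ↦ 0  <
p1 = 0, p2 = 2 ↦ 0  <
p1 = 1, p2 = 0 ↦ 0  <
p1 = 1, p2 = 1 ↦ 1  <
p1 = 1, p2 = 2 ↦ 1  <
p1 = 2, p2 = 0 ↦ 0  <
p1 = 2, p2 = 1 ↦ 1  <
p1 = 2, p2 = 2 ↦ 2  ≥
So 1 of the 9 assignments meets the threshold.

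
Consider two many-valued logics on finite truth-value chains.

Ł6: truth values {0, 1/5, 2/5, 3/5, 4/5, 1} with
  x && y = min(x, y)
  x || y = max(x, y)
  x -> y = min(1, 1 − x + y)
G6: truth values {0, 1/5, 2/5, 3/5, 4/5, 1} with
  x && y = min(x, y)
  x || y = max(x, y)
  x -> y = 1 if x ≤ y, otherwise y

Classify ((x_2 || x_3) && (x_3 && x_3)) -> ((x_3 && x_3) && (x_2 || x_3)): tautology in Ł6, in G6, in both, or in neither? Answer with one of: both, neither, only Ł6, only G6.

In Ł6: every assignment gives 1 — tautology.
In G6: every assignment gives 1 — tautology.

both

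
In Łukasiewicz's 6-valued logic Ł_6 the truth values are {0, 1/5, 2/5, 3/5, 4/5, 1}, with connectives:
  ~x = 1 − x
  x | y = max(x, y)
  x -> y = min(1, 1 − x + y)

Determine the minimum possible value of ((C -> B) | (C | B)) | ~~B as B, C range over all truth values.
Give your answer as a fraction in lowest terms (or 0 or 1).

3/5

Take B = 0, C = 2/5:
C -> B = 2/5 -> 0 = 3/5
C | B = 2/5 | 0 = 2/5
(C -> B) | (C | B) = 3/5 | 2/5 = 3/5
~B = ~0 = 1
~~B = ~1 = 0
((C -> B) | (C | B)) | ~~B = 3/5 | 0 = 3/5
No assignment yields a value below 3/5, so this is the minimum.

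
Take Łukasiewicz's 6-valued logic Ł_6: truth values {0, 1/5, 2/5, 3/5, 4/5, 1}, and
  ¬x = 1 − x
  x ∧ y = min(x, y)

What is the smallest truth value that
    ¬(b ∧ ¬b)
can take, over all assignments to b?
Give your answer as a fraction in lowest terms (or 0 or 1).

3/5

Take b = 2/5:
¬b = ¬2/5 = 3/5
b ∧ ¬b = 2/5 ∧ 3/5 = 2/5
¬(b ∧ ¬b) = ¬2/5 = 3/5
No assignment yields a value below 3/5, so this is the minimum.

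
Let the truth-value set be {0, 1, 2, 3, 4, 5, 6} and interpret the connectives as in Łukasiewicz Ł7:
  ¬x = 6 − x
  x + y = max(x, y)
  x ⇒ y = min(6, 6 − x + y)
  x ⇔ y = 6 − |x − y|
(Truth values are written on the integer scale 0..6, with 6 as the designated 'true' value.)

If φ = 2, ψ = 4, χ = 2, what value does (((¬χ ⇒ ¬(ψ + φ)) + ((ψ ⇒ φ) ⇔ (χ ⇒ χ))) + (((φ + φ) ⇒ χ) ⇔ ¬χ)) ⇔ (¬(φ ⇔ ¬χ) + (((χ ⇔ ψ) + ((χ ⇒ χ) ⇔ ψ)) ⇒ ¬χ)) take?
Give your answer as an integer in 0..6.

¬χ = ¬2 = 4
ψ + φ = 4 + 2 = 4
¬(ψ + φ) = ¬4 = 2
¬χ ⇒ ¬(ψ + φ) = 4 ⇒ 2 = 4
ψ ⇒ φ = 4 ⇒ 2 = 4
χ ⇒ χ = 2 ⇒ 2 = 6
(ψ ⇒ φ) ⇔ (χ ⇒ χ) = 4 ⇔ 6 = 4
(¬χ ⇒ ¬(ψ + φ)) + ((ψ ⇒ φ) ⇔ (χ ⇒ χ)) = 4 + 4 = 4
φ + φ = 2 + 2 = 2
(φ + φ) ⇒ χ = 2 ⇒ 2 = 6
¬χ = ¬2 = 4
((φ + φ) ⇒ χ) ⇔ ¬χ = 6 ⇔ 4 = 4
((¬χ ⇒ ¬(ψ + φ)) + ((ψ ⇒ φ) ⇔ (χ ⇒ χ))) + (((φ + φ) ⇒ χ) ⇔ ¬χ) = 4 + 4 = 4
¬χ = ¬2 = 4
φ ⇔ ¬χ = 2 ⇔ 4 = 4
¬(φ ⇔ ¬χ) = ¬4 = 2
χ ⇔ ψ = 2 ⇔ 4 = 4
χ ⇒ χ = 2 ⇒ 2 = 6
(χ ⇒ χ) ⇔ ψ = 6 ⇔ 4 = 4
(χ ⇔ ψ) + ((χ ⇒ χ) ⇔ ψ) = 4 + 4 = 4
¬χ = ¬2 = 4
((χ ⇔ ψ) + ((χ ⇒ χ) ⇔ ψ)) ⇒ ¬χ = 4 ⇒ 4 = 6
¬(φ ⇔ ¬χ) + (((χ ⇔ ψ) + ((χ ⇒ χ) ⇔ ψ)) ⇒ ¬χ) = 2 + 6 = 6
(((¬χ ⇒ ¬(ψ + φ)) + ((ψ ⇒ φ) ⇔ (χ ⇒ χ))) + (((φ + φ) ⇒ χ) ⇔ ¬χ)) ⇔ (¬(φ ⇔ ¬χ) + (((χ ⇔ ψ) + ((χ ⇒ χ) ⇔ ψ)) ⇒ ¬χ)) = 4 ⇔ 6 = 4

4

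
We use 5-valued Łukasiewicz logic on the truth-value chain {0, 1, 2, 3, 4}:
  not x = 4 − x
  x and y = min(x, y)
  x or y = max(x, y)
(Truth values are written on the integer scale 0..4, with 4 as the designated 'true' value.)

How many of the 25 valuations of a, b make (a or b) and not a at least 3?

4

value 4: 1 assignment (counts)
value 3: 3 assignments (counts)
value 2: 7 assignments
value 1: 8 assignments
value 0: 6 assignments
So 4 of the 25 assignments meet the threshold.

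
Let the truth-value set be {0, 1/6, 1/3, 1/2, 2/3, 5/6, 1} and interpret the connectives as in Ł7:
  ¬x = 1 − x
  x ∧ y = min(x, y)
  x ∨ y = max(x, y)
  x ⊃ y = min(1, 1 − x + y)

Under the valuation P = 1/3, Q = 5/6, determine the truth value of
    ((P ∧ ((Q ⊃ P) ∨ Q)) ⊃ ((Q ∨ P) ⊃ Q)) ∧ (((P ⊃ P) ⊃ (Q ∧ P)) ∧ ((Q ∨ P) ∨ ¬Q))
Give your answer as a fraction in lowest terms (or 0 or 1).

Q ⊃ P = 5/6 ⊃ 1/3 = 1/2
(Q ⊃ P) ∨ Q = 1/2 ∨ 5/6 = 5/6
P ∧ ((Q ⊃ P) ∨ Q) = 1/3 ∧ 5/6 = 1/3
Q ∨ P = 5/6 ∨ 1/3 = 5/6
(Q ∨ P) ⊃ Q = 5/6 ⊃ 5/6 = 1
(P ∧ ((Q ⊃ P) ∨ Q)) ⊃ ((Q ∨ P) ⊃ Q) = 1/3 ⊃ 1 = 1
P ⊃ P = 1/3 ⊃ 1/3 = 1
Q ∧ P = 5/6 ∧ 1/3 = 1/3
(P ⊃ P) ⊃ (Q ∧ P) = 1 ⊃ 1/3 = 1/3
Q ∨ P = 5/6 ∨ 1/3 = 5/6
¬Q = ¬5/6 = 1/6
(Q ∨ P) ∨ ¬Q = 5/6 ∨ 1/6 = 5/6
((P ⊃ P) ⊃ (Q ∧ P)) ∧ ((Q ∨ P) ∨ ¬Q) = 1/3 ∧ 5/6 = 1/3
((P ∧ ((Q ⊃ P) ∨ Q)) ⊃ ((Q ∨ P) ⊃ Q)) ∧ (((P ⊃ P) ⊃ (Q ∧ P)) ∧ ((Q ∨ P) ∨ ¬Q)) = 1 ∧ 1/3 = 1/3

1/3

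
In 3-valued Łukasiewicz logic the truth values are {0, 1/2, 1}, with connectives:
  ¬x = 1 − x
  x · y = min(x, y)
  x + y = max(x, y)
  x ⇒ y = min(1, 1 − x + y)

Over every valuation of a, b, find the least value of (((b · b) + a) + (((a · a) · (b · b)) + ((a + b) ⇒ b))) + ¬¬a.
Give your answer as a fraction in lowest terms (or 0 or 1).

1/2

Take a = 1/2, b = 0:
b · b = 0 · 0 = 0
(b · b) + a = 0 + 1/2 = 1/2
a · a = 1/2 · 1/2 = 1/2
b · b = 0 · 0 = 0
(a · a) · (b · b) = 1/2 · 0 = 0
a + b = 1/2 + 0 = 1/2
(a + b) ⇒ b = 1/2 ⇒ 0 = 1/2
((a · a) · (b · b)) + ((a + b) ⇒ b) = 0 + 1/2 = 1/2
((b · b) + a) + (((a · a) · (b · b)) + ((a + b) ⇒ b)) = 1/2 + 1/2 = 1/2
¬a = ¬1/2 = 1/2
¬¬a = ¬1/2 = 1/2
(((b · b) + a) + (((a · a) · (b · b)) + ((a + b) ⇒ b))) + ¬¬a = 1/2 + 1/2 = 1/2
No assignment yields a value below 1/2, so this is the minimum.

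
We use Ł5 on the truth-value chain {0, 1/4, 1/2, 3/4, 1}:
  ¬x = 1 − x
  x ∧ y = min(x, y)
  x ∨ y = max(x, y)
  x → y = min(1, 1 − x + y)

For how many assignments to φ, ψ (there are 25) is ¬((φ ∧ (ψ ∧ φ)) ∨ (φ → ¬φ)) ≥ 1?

value 1: 1 assignment (counts)
value 3/4: 1 assignment
value 1/2: 4 assignments
value 1/4: 3 assignments
value 0: 16 assignments
So 1 of the 25 assignments meets the threshold.

1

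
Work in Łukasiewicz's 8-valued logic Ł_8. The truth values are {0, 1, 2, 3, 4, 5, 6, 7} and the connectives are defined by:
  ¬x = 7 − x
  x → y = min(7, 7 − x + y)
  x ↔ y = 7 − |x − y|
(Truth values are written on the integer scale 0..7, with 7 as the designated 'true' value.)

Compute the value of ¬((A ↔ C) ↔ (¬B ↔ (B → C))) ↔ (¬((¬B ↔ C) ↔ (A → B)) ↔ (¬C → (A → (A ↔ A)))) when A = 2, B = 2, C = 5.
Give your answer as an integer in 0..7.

A ↔ C = 2 ↔ 5 = 4
¬B = ¬2 = 5
B → C = 2 → 5 = 7
¬B ↔ (B → C) = 5 ↔ 7 = 5
(A ↔ C) ↔ (¬B ↔ (B → C)) = 4 ↔ 5 = 6
¬((A ↔ C) ↔ (¬B ↔ (B → C))) = ¬6 = 1
¬B = ¬2 = 5
¬B ↔ C = 5 ↔ 5 = 7
A → B = 2 → 2 = 7
(¬B ↔ C) ↔ (A → B) = 7 ↔ 7 = 7
¬((¬B ↔ C) ↔ (A → B)) = ¬7 = 0
¬C = ¬5 = 2
A ↔ A = 2 ↔ 2 = 7
A → (A ↔ A) = 2 → 7 = 7
¬C → (A → (A ↔ A)) = 2 → 7 = 7
¬((¬B ↔ C) ↔ (A → B)) ↔ (¬C → (A → (A ↔ A))) = 0 ↔ 7 = 0
¬((A ↔ C) ↔ (¬B ↔ (B → C))) ↔ (¬((¬B ↔ C) ↔ (A → B)) ↔ (¬C → (A → (A ↔ A)))) = 1 ↔ 0 = 6

6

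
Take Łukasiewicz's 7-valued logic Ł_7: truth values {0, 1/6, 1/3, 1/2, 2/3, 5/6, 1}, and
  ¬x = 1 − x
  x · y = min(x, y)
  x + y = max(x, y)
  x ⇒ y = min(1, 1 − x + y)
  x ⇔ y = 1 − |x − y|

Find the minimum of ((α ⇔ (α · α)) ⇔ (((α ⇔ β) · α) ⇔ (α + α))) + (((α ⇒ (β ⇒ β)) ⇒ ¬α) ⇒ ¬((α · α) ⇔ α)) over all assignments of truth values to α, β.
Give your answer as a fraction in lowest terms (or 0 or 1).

Take α = 2/3, β = 0:
α · α = 2/3 · 2/3 = 2/3
α ⇔ (α · α) = 2/3 ⇔ 2/3 = 1
α ⇔ β = 2/3 ⇔ 0 = 1/3
(α ⇔ β) · α = 1/3 · 2/3 = 1/3
α + α = 2/3 + 2/3 = 2/3
((α ⇔ β) · α) ⇔ (α + α) = 1/3 ⇔ 2/3 = 2/3
(α ⇔ (α · α)) ⇔ (((α ⇔ β) · α) ⇔ (α + α)) = 1 ⇔ 2/3 = 2/3
β ⇒ β = 0 ⇒ 0 = 1
α ⇒ (β ⇒ β) = 2/3 ⇒ 1 = 1
¬α = ¬2/3 = 1/3
(α ⇒ (β ⇒ β)) ⇒ ¬α = 1 ⇒ 1/3 = 1/3
α · α = 2/3 · 2/3 = 2/3
(α · α) ⇔ α = 2/3 ⇔ 2/3 = 1
¬((α · α) ⇔ α) = ¬1 = 0
((α ⇒ (β ⇒ β)) ⇒ ¬α) ⇒ ¬((α · α) ⇔ α) = 1/3 ⇒ 0 = 2/3
((α ⇔ (α · α)) ⇔ (((α ⇔ β) · α) ⇔ (α + α))) + (((α ⇒ (β ⇒ β)) ⇒ ¬α) ⇒ ¬((α · α) ⇔ α)) = 2/3 + 2/3 = 2/3
No assignment yields a value below 2/3, so this is the minimum.

2/3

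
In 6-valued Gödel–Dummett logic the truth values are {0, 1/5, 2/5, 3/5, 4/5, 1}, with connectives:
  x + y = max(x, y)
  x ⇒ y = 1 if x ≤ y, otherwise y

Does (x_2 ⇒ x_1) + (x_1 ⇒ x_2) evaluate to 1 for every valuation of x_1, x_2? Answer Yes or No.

Yes

At x_1 = 2/5, x_2 = 2/5, for instance:
x_2 ⇒ x_1 = 2/5 ⇒ 2/5 = 1
x_1 ⇒ x_2 = 2/5 ⇒ 2/5 = 1
(x_2 ⇒ x_1) + (x_1 ⇒ x_2) = 1 + 1 = 1
and checking the remaining 35 assignments likewise gives ≥ 1 in every case.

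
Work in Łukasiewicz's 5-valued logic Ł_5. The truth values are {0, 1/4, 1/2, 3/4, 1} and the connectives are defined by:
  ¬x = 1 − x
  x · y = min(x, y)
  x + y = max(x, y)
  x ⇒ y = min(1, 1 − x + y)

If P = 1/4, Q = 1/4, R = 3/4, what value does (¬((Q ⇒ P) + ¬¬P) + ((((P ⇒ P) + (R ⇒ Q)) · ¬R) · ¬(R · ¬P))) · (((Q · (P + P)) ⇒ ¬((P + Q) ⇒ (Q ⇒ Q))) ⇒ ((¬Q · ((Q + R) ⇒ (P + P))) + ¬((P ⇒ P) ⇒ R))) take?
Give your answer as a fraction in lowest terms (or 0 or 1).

1/4

Q ⇒ P = 1/4 ⇒ 1/4 = 1
¬P = ¬1/4 = 3/4
¬¬P = ¬3/4 = 1/4
(Q ⇒ P) + ¬¬P = 1 + 1/4 = 1
¬((Q ⇒ P) + ¬¬P) = ¬1 = 0
P ⇒ P = 1/4 ⇒ 1/4 = 1
R ⇒ Q = 3/4 ⇒ 1/4 = 1/2
(P ⇒ P) + (R ⇒ Q) = 1 + 1/2 = 1
¬R = ¬3/4 = 1/4
((P ⇒ P) + (R ⇒ Q)) · ¬R = 1 · 1/4 = 1/4
¬P = ¬1/4 = 3/4
R · ¬P = 3/4 · 3/4 = 3/4
¬(R · ¬P) = ¬3/4 = 1/4
(((P ⇒ P) + (R ⇒ Q)) · ¬R) · ¬(R · ¬P) = 1/4 · 1/4 = 1/4
¬((Q ⇒ P) + ¬¬P) + ((((P ⇒ P) + (R ⇒ Q)) · ¬R) · ¬(R · ¬P)) = 0 + 1/4 = 1/4
P + P = 1/4 + 1/4 = 1/4
Q · (P + P) = 1/4 · 1/4 = 1/4
P + Q = 1/4 + 1/4 = 1/4
Q ⇒ Q = 1/4 ⇒ 1/4 = 1
(P + Q) ⇒ (Q ⇒ Q) = 1/4 ⇒ 1 = 1
¬((P + Q) ⇒ (Q ⇒ Q)) = ¬1 = 0
(Q · (P + P)) ⇒ ¬((P + Q) ⇒ (Q ⇒ Q)) = 1/4 ⇒ 0 = 3/4
¬Q = ¬1/4 = 3/4
Q + R = 1/4 + 3/4 = 3/4
P + P = 1/4 + 1/4 = 1/4
(Q + R) ⇒ (P + P) = 3/4 ⇒ 1/4 = 1/2
¬Q · ((Q + R) ⇒ (P + P)) = 3/4 · 1/2 = 1/2
P ⇒ P = 1/4 ⇒ 1/4 = 1
(P ⇒ P) ⇒ R = 1 ⇒ 3/4 = 3/4
¬((P ⇒ P) ⇒ R) = ¬3/4 = 1/4
(¬Q · ((Q + R) ⇒ (P + P))) + ¬((P ⇒ P) ⇒ R) = 1/2 + 1/4 = 1/2
((Q · (P + P)) ⇒ ¬((P + Q) ⇒ (Q ⇒ Q))) ⇒ ((¬Q · ((Q + R) ⇒ (P + P))) + ¬((P ⇒ P) ⇒ R)) = 3/4 ⇒ 1/2 = 3/4
(¬((Q ⇒ P) + ¬¬P) + ((((P ⇒ P) + (R ⇒ Q)) · ¬R) · ¬(R · ¬P))) · (((Q · (P + P)) ⇒ ¬((P + Q) ⇒ (Q ⇒ Q))) ⇒ ((¬Q · ((Q + R) ⇒ (P + P))) + ¬((P ⇒ P) ⇒ R))) = 1/4 · 3/4 = 1/4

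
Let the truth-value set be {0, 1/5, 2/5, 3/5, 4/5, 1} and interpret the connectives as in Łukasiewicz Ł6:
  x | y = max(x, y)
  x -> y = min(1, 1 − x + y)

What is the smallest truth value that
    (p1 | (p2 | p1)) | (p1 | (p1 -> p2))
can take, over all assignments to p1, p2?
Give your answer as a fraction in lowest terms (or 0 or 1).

3/5

Take p1 = 2/5, p2 = 0:
p2 | p1 = 0 | 2/5 = 2/5
p1 | (p2 | p1) = 2/5 | 2/5 = 2/5
p1 -> p2 = 2/5 -> 0 = 3/5
p1 | (p1 -> p2) = 2/5 | 3/5 = 3/5
(p1 | (p2 | p1)) | (p1 | (p1 -> p2)) = 2/5 | 3/5 = 3/5
No assignment yields a value below 3/5, so this is the minimum.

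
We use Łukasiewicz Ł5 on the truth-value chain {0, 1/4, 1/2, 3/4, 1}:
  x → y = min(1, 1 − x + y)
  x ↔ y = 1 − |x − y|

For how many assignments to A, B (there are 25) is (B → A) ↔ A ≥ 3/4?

16

value 1: 9 assignments (counts)
value 3/4: 7 assignments (counts)
value 1/2: 5 assignments
value 1/4: 3 assignments
value 0: 1 assignment
So 16 of the 25 assignments meet the threshold.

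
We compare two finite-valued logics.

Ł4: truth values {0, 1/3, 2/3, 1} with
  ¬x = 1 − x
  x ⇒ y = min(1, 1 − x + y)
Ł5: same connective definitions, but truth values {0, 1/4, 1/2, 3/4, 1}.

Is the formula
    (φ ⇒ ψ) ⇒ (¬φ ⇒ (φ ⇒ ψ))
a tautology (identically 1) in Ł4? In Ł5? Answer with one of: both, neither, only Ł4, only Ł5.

In Ł4: every assignment gives 1 — tautology.
In Ł5: every assignment gives 1 — tautology.

both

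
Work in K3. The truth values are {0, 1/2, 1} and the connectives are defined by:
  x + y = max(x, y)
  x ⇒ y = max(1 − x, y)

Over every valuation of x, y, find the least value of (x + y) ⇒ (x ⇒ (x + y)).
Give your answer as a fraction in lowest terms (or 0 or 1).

1/2

Take x = 1/2, y = 0:
x + y = 1/2 + 0 = 1/2
x + y = 1/2 + 0 = 1/2
x ⇒ (x + y) = 1/2 ⇒ 1/2 = 1/2
(x + y) ⇒ (x ⇒ (x + y)) = 1/2 ⇒ 1/2 = 1/2
No assignment yields a value below 1/2, so this is the minimum.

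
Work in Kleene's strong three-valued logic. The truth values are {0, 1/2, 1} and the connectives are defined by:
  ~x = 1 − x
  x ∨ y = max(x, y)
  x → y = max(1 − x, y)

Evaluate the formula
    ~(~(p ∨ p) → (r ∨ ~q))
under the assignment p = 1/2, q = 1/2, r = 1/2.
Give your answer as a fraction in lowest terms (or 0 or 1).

p ∨ p = 1/2 ∨ 1/2 = 1/2
~(p ∨ p) = ~1/2 = 1/2
~q = ~1/2 = 1/2
r ∨ ~q = 1/2 ∨ 1/2 = 1/2
~(p ∨ p) → (r ∨ ~q) = 1/2 → 1/2 = 1/2
~(~(p ∨ p) → (r ∨ ~q)) = ~1/2 = 1/2

1/2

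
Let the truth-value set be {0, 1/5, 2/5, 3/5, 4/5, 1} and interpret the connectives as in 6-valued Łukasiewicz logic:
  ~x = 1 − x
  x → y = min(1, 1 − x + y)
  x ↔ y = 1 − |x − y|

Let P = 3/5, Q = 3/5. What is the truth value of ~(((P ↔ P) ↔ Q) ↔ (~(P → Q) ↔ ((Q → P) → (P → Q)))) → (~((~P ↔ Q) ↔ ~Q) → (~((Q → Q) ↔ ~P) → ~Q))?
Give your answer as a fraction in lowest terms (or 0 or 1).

P ↔ P = 3/5 ↔ 3/5 = 1
(P ↔ P) ↔ Q = 1 ↔ 3/5 = 3/5
P → Q = 3/5 → 3/5 = 1
~(P → Q) = ~1 = 0
Q → P = 3/5 → 3/5 = 1
P → Q = 3/5 → 3/5 = 1
(Q → P) → (P → Q) = 1 → 1 = 1
~(P → Q) ↔ ((Q → P) → (P → Q)) = 0 ↔ 1 = 0
((P ↔ P) ↔ Q) ↔ (~(P → Q) ↔ ((Q → P) → (P → Q))) = 3/5 ↔ 0 = 2/5
~(((P ↔ P) ↔ Q) ↔ (~(P → Q) ↔ ((Q → P) → (P → Q)))) = ~2/5 = 3/5
~P = ~3/5 = 2/5
~P ↔ Q = 2/5 ↔ 3/5 = 4/5
~Q = ~3/5 = 2/5
(~P ↔ Q) ↔ ~Q = 4/5 ↔ 2/5 = 3/5
~((~P ↔ Q) ↔ ~Q) = ~3/5 = 2/5
Q → Q = 3/5 → 3/5 = 1
~P = ~3/5 = 2/5
(Q → Q) ↔ ~P = 1 ↔ 2/5 = 2/5
~((Q → Q) ↔ ~P) = ~2/5 = 3/5
~Q = ~3/5 = 2/5
~((Q → Q) ↔ ~P) → ~Q = 3/5 → 2/5 = 4/5
~((~P ↔ Q) ↔ ~Q) → (~((Q → Q) ↔ ~P) → ~Q) = 2/5 → 4/5 = 1
~(((P ↔ P) ↔ Q) ↔ (~(P → Q) ↔ ((Q → P) → (P → Q)))) → (~((~P ↔ Q) ↔ ~Q) → (~((Q → Q) ↔ ~P) → ~Q)) = 3/5 → 1 = 1

1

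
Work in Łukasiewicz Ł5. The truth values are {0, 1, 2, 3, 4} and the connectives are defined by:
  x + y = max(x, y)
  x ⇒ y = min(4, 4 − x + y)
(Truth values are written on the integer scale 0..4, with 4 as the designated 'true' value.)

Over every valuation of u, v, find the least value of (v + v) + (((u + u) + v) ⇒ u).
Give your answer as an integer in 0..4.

Take u = 0, v = 2:
v + v = 2 + 2 = 2
u + u = 0 + 0 = 0
(u + u) + v = 0 + 2 = 2
((u + u) + v) ⇒ u = 2 ⇒ 0 = 2
(v + v) + (((u + u) + v) ⇒ u) = 2 + 2 = 2
No assignment yields a value below 2, so this is the minimum.

2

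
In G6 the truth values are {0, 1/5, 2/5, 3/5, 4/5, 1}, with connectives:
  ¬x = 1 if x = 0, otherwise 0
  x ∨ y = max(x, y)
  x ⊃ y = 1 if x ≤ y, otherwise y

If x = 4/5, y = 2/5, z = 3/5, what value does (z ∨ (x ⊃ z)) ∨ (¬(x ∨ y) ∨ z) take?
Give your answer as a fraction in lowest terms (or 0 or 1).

x ⊃ z = 4/5 ⊃ 3/5 = 3/5
z ∨ (x ⊃ z) = 3/5 ∨ 3/5 = 3/5
x ∨ y = 4/5 ∨ 2/5 = 4/5
¬(x ∨ y) = ¬4/5 = 0
¬(x ∨ y) ∨ z = 0 ∨ 3/5 = 3/5
(z ∨ (x ⊃ z)) ∨ (¬(x ∨ y) ∨ z) = 3/5 ∨ 3/5 = 3/5

3/5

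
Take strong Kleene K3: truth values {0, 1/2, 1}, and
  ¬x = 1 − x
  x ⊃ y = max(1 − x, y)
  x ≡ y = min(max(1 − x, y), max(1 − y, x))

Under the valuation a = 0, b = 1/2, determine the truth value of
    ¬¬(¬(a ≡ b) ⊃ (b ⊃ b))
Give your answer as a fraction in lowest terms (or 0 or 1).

a ≡ b = 0 ≡ 1/2 = 1/2
¬(a ≡ b) = ¬1/2 = 1/2
b ⊃ b = 1/2 ⊃ 1/2 = 1/2
¬(a ≡ b) ⊃ (b ⊃ b) = 1/2 ⊃ 1/2 = 1/2
¬(¬(a ≡ b) ⊃ (b ⊃ b)) = ¬1/2 = 1/2
¬¬(¬(a ≡ b) ⊃ (b ⊃ b)) = ¬1/2 = 1/2

1/2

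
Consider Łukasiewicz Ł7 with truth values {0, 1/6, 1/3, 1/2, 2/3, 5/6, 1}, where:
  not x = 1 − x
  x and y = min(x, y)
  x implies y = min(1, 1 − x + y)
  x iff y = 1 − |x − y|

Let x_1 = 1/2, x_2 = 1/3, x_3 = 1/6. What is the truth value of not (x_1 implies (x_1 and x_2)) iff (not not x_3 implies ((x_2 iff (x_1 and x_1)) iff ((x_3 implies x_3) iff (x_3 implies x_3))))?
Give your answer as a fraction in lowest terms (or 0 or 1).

x_1 and x_2 = 1/2 and 1/3 = 1/3
x_1 implies (x_1 and x_2) = 1/2 implies 1/3 = 5/6
not (x_1 implies (x_1 and x_2)) = not 5/6 = 1/6
not x_3 = not 1/6 = 5/6
not not x_3 = not 5/6 = 1/6
x_1 and x_1 = 1/2 and 1/2 = 1/2
x_2 iff (x_1 and x_1) = 1/3 iff 1/2 = 5/6
x_3 implies x_3 = 1/6 implies 1/6 = 1
x_3 implies x_3 = 1/6 implies 1/6 = 1
(x_3 implies x_3) iff (x_3 implies x_3) = 1 iff 1 = 1
(x_2 iff (x_1 and x_1)) iff ((x_3 implies x_3) iff (x_3 implies x_3)) = 5/6 iff 1 = 5/6
not not x_3 implies ((x_2 iff (x_1 and x_1)) iff ((x_3 implies x_3) iff (x_3 implies x_3))) = 1/6 implies 5/6 = 1
not (x_1 implies (x_1 and x_2)) iff (not not x_3 implies ((x_2 iff (x_1 and x_1)) iff ((x_3 implies x_3) iff (x_3 implies x_3)))) = 1/6 iff 1 = 1/6

1/6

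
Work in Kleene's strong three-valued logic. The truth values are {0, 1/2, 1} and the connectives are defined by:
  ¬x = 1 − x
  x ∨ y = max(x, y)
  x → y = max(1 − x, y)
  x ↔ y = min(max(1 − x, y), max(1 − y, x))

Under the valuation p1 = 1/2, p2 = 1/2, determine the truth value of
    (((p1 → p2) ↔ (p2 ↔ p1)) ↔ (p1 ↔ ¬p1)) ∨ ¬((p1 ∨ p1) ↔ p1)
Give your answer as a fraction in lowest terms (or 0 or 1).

1/2

p1 → p2 = 1/2 → 1/2 = 1/2
p2 ↔ p1 = 1/2 ↔ 1/2 = 1/2
(p1 → p2) ↔ (p2 ↔ p1) = 1/2 ↔ 1/2 = 1/2
¬p1 = ¬1/2 = 1/2
p1 ↔ ¬p1 = 1/2 ↔ 1/2 = 1/2
((p1 → p2) ↔ (p2 ↔ p1)) ↔ (p1 ↔ ¬p1) = 1/2 ↔ 1/2 = 1/2
p1 ∨ p1 = 1/2 ∨ 1/2 = 1/2
(p1 ∨ p1) ↔ p1 = 1/2 ↔ 1/2 = 1/2
¬((p1 ∨ p1) ↔ p1) = ¬1/2 = 1/2
(((p1 → p2) ↔ (p2 ↔ p1)) ↔ (p1 ↔ ¬p1)) ∨ ¬((p1 ∨ p1) ↔ p1) = 1/2 ∨ 1/2 = 1/2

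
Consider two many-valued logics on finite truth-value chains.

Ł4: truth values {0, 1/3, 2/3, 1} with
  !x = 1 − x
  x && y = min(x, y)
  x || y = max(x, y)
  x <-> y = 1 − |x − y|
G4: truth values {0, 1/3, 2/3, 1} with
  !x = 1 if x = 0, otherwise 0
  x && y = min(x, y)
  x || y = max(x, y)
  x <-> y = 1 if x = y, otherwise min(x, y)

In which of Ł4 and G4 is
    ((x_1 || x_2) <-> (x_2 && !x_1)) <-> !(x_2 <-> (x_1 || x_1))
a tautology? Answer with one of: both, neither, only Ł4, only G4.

In Ł4: at x_1 = 0, x_2 = 0 the value is 0 — not a tautology.
In G4: at x_1 = 0, x_2 = 0 the value is 0 — not a tautology.

neither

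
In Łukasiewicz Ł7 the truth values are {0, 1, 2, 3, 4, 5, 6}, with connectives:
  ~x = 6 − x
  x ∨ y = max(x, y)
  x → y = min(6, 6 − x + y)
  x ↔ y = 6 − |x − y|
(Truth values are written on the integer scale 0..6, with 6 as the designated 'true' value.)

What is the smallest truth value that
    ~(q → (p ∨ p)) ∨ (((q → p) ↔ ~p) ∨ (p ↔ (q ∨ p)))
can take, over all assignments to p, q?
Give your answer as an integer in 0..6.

Take p = 0, q = 3:
p ∨ p = 0 ∨ 0 = 0
q → (p ∨ p) = 3 → 0 = 3
~(q → (p ∨ p)) = ~3 = 3
q → p = 3 → 0 = 3
~p = ~0 = 6
(q → p) ↔ ~p = 3 ↔ 6 = 3
q ∨ p = 3 ∨ 0 = 3
p ↔ (q ∨ p) = 0 ↔ 3 = 3
((q → p) ↔ ~p) ∨ (p ↔ (q ∨ p)) = 3 ∨ 3 = 3
~(q → (p ∨ p)) ∨ (((q → p) ↔ ~p) ∨ (p ↔ (q ∨ p))) = 3 ∨ 3 = 3
No assignment yields a value below 3, so this is the minimum.

3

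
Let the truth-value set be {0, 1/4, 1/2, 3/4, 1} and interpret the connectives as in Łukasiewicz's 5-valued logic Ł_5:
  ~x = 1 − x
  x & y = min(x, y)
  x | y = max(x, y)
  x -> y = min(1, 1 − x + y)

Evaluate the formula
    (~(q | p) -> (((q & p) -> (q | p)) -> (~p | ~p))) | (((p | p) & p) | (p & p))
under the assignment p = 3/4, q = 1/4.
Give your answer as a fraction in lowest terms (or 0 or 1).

q | p = 1/4 | 3/4 = 3/4
~(q | p) = ~3/4 = 1/4
q & p = 1/4 & 3/4 = 1/4
q | p = 1/4 | 3/4 = 3/4
(q & p) -> (q | p) = 1/4 -> 3/4 = 1
~p = ~3/4 = 1/4
~p = ~3/4 = 1/4
~p | ~p = 1/4 | 1/4 = 1/4
((q & p) -> (q | p)) -> (~p | ~p) = 1 -> 1/4 = 1/4
~(q | p) -> (((q & p) -> (q | p)) -> (~p | ~p)) = 1/4 -> 1/4 = 1
p | p = 3/4 | 3/4 = 3/4
(p | p) & p = 3/4 & 3/4 = 3/4
p & p = 3/4 & 3/4 = 3/4
((p | p) & p) | (p & p) = 3/4 | 3/4 = 3/4
(~(q | p) -> (((q & p) -> (q | p)) -> (~p | ~p))) | (((p | p) & p) | (p & p)) = 1 | 3/4 = 1

1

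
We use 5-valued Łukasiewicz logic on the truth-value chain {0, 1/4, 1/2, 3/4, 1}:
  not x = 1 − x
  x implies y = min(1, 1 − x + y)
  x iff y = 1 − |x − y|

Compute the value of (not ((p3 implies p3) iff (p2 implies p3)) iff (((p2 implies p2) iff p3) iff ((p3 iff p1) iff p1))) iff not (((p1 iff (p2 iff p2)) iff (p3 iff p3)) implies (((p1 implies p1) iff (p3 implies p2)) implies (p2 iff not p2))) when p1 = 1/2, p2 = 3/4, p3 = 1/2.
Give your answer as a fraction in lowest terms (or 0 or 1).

3/4

p3 implies p3 = 1/2 implies 1/2 = 1
p2 implies p3 = 3/4 implies 1/2 = 3/4
(p3 implies p3) iff (p2 implies p3) = 1 iff 3/4 = 3/4
not ((p3 implies p3) iff (p2 implies p3)) = not 3/4 = 1/4
p2 implies p2 = 3/4 implies 3/4 = 1
(p2 implies p2) iff p3 = 1 iff 1/2 = 1/2
p3 iff p1 = 1/2 iff 1/2 = 1
(p3 iff p1) iff p1 = 1 iff 1/2 = 1/2
((p2 implies p2) iff p3) iff ((p3 iff p1) iff p1) = 1/2 iff 1/2 = 1
not ((p3 implies p3) iff (p2 implies p3)) iff (((p2 implies p2) iff p3) iff ((p3 iff p1) iff p1)) = 1/4 iff 1 = 1/4
p2 iff p2 = 3/4 iff 3/4 = 1
p1 iff (p2 iff p2) = 1/2 iff 1 = 1/2
p3 iff p3 = 1/2 iff 1/2 = 1
(p1 iff (p2 iff p2)) iff (p3 iff p3) = 1/2 iff 1 = 1/2
p1 implies p1 = 1/2 implies 1/2 = 1
p3 implies p2 = 1/2 implies 3/4 = 1
(p1 implies p1) iff (p3 implies p2) = 1 iff 1 = 1
not p2 = not 3/4 = 1/4
p2 iff not p2 = 3/4 iff 1/4 = 1/2
((p1 implies p1) iff (p3 implies p2)) implies (p2 iff not p2) = 1 implies 1/2 = 1/2
((p1 iff (p2 iff p2)) iff (p3 iff p3)) implies (((p1 implies p1) iff (p3 implies p2)) implies (p2 iff not p2)) = 1/2 implies 1/2 = 1
not (((p1 iff (p2 iff p2)) iff (p3 iff p3)) implies (((p1 implies p1) iff (p3 implies p2)) implies (p2 iff not p2))) = not 1 = 0
(not ((p3 implies p3) iff (p2 implies p3)) iff (((p2 implies p2) iff p3) iff ((p3 iff p1) iff p1))) iff not (((p1 iff (p2 iff p2)) iff (p3 iff p3)) implies (((p1 implies p1) iff (p3 implies p2)) implies (p2 iff not p2))) = 1/4 iff 0 = 3/4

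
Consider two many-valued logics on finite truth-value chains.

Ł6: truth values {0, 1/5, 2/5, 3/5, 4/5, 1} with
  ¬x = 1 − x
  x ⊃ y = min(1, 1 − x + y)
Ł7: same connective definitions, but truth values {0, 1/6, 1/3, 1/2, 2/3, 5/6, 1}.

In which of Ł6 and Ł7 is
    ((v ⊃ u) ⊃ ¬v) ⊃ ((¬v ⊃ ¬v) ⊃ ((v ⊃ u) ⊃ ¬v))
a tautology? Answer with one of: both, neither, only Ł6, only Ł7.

both

In Ł6: every assignment gives 1 — tautology.
In Ł7: every assignment gives 1 — tautology.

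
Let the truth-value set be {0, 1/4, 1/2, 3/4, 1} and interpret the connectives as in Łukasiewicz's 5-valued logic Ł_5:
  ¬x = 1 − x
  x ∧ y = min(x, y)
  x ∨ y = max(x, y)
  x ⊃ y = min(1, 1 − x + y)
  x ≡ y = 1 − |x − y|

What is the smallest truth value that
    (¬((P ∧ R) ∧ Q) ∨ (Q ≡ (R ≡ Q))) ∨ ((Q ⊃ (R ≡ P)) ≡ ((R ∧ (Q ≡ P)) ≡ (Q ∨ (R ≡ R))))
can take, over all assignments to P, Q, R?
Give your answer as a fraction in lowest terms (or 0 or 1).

1/2

Take P = 1/2, Q = 1/2, R = 1/2:
P ∧ R = 1/2 ∧ 1/2 = 1/2
(P ∧ R) ∧ Q = 1/2 ∧ 1/2 = 1/2
¬((P ∧ R) ∧ Q) = ¬1/2 = 1/2
R ≡ Q = 1/2 ≡ 1/2 = 1
Q ≡ (R ≡ Q) = 1/2 ≡ 1 = 1/2
¬((P ∧ R) ∧ Q) ∨ (Q ≡ (R ≡ Q)) = 1/2 ∨ 1/2 = 1/2
R ≡ P = 1/2 ≡ 1/2 = 1
Q ⊃ (R ≡ P) = 1/2 ⊃ 1 = 1
Q ≡ P = 1/2 ≡ 1/2 = 1
R ∧ (Q ≡ P) = 1/2 ∧ 1 = 1/2
R ≡ R = 1/2 ≡ 1/2 = 1
Q ∨ (R ≡ R) = 1/2 ∨ 1 = 1
(R ∧ (Q ≡ P)) ≡ (Q ∨ (R ≡ R)) = 1/2 ≡ 1 = 1/2
(Q ⊃ (R ≡ P)) ≡ ((R ∧ (Q ≡ P)) ≡ (Q ∨ (R ≡ R))) = 1 ≡ 1/2 = 1/2
(¬((P ∧ R) ∧ Q) ∨ (Q ≡ (R ≡ Q))) ∨ ((Q ⊃ (R ≡ P)) ≡ ((R ∧ (Q ≡ P)) ≡ (Q ∨ (R ≡ R)))) = 1/2 ∨ 1/2 = 1/2
No assignment yields a value below 1/2, so this is the minimum.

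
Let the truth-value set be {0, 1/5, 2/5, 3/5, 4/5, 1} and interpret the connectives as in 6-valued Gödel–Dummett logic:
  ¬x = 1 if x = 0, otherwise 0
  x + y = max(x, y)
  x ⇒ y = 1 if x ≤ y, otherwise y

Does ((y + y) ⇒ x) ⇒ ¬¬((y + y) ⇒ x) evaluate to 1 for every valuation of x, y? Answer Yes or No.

Yes

At x = 0, y = 1/5, for instance:
y + y = 1/5 + 1/5 = 1/5
(y + y) ⇒ x = 1/5 ⇒ 0 = 0
¬((y + y) ⇒ x) = ¬0 = 1
¬¬((y + y) ⇒ x) = ¬1 = 0
((y + y) ⇒ x) ⇒ ¬¬((y + y) ⇒ x) = 0 ⇒ 0 = 1
and checking the remaining 35 assignments likewise gives ≥ 1 in every case.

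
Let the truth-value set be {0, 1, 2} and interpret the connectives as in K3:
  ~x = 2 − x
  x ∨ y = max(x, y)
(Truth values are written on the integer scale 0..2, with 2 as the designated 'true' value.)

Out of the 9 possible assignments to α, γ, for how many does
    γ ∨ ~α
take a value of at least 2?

5

α = 0, γ = 0 ↦ 2  ≥
α = 0, γ = 1 ↦ 2  ≥
α = 0, γ = 2 ↦ 2  ≥
α = 1, γ = 0 ↦ 1  <
α = 1, γ = 1 ↦ 1  <
α = 1, γ = 2 ↦ 2  ≥
α = 2, γ = 0 ↦ 0  <
α = 2, γ = 1 ↦ 1  <
α = 2, γ = 2 ↦ 2  ≥
So 5 of the 9 assignments meet the threshold.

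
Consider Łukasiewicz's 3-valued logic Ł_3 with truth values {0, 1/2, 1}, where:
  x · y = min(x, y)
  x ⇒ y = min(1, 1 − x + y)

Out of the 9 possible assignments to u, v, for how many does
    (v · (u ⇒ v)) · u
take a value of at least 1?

u = 0, v = 0 ↦ 0  <
u = 0, v = 1/2 ↦ 0  <
u = 0, v = 1 ↦ 0  <
u = 1/2, v = 0 ↦ 0  <
u = 1/2, v = 1/2 ↦ 1/2  <
u = 1/2, v = 1 ↦ 1/2  <
u = 1, v = 0 ↦ 0  <
u = 1, v = 1/2 ↦ 1/2  <
u = 1, v = 1 ↦ 1  ≥
So 1 of the 9 assignments meets the threshold.

1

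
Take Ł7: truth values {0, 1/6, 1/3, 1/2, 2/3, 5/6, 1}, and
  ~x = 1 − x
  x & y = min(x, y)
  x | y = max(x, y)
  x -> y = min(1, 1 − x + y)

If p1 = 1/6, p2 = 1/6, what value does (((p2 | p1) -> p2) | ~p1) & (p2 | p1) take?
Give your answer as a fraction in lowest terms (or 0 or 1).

p2 | p1 = 1/6 | 1/6 = 1/6
(p2 | p1) -> p2 = 1/6 -> 1/6 = 1
~p1 = ~1/6 = 5/6
((p2 | p1) -> p2) | ~p1 = 1 | 5/6 = 1
p2 | p1 = 1/6 | 1/6 = 1/6
(((p2 | p1) -> p2) | ~p1) & (p2 | p1) = 1 & 1/6 = 1/6

1/6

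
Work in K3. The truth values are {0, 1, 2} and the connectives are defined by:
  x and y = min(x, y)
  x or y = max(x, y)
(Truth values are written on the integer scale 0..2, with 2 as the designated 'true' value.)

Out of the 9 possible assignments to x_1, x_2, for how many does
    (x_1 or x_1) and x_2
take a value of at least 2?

1

x_1 = 0, x_2 = 0 ↦ 0  <
x_1 = 0, x_2 = 1 ↦ 0  <
x_1 = 0, x_2 = 2 ↦ 0  <
x_1 = 1, x_2 = 0 ↦ 0  <
x_1 = 1, x_2 = 1 ↦ 1  <
x_1 = 1, x_2 = 2 ↦ 1  <
x_1 = 2, x_2 = 0 ↦ 0  <
x_1 = 2, x_2 = 1 ↦ 1  <
x_1 = 2, x_2 = 2 ↦ 2  ≥
So 1 of the 9 assignments meets the threshold.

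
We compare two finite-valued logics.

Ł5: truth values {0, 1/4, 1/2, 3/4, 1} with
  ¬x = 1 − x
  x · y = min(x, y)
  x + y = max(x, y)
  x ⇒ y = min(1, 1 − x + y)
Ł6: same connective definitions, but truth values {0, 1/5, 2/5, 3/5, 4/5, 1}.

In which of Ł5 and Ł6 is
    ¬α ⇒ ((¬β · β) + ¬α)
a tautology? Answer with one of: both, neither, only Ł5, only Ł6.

In Ł5: every assignment gives 1 — tautology.
In Ł6: every assignment gives 1 — tautology.

both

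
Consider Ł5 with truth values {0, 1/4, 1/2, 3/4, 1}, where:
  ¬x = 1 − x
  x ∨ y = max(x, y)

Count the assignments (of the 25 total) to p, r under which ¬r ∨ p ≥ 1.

value 1: 9 assignments (counts)
value 3/4: 7 assignments
value 1/2: 5 assignments
value 1/4: 3 assignments
value 0: 1 assignment
So 9 of the 25 assignments meet the threshold.

9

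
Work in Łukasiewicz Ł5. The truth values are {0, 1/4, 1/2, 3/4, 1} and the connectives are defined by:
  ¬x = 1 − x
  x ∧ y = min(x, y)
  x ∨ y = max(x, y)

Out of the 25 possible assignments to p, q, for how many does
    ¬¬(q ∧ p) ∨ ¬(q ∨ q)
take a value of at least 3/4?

value 1: 6 assignments (counts)
value 3/4: 8 assignments (counts)
value 1/2: 7 assignments
value 1/4: 3 assignments
value 0: 1 assignment
So 14 of the 25 assignments meet the threshold.

14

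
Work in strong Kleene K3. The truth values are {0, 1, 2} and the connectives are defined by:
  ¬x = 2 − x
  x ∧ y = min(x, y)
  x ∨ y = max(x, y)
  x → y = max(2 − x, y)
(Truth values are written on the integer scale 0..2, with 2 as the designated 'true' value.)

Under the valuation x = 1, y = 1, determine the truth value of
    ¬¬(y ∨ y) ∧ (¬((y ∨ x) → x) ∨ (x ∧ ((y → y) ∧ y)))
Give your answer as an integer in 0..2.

1

y ∨ y = 1 ∨ 1 = 1
¬(y ∨ y) = ¬1 = 1
¬¬(y ∨ y) = ¬1 = 1
y ∨ x = 1 ∨ 1 = 1
(y ∨ x) → x = 1 → 1 = 1
¬((y ∨ x) → x) = ¬1 = 1
y → y = 1 → 1 = 1
(y → y) ∧ y = 1 ∧ 1 = 1
x ∧ ((y → y) ∧ y) = 1 ∧ 1 = 1
¬((y ∨ x) → x) ∨ (x ∧ ((y → y) ∧ y)) = 1 ∨ 1 = 1
¬¬(y ∨ y) ∧ (¬((y ∨ x) → x) ∨ (x ∧ ((y → y) ∧ y))) = 1 ∧ 1 = 1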